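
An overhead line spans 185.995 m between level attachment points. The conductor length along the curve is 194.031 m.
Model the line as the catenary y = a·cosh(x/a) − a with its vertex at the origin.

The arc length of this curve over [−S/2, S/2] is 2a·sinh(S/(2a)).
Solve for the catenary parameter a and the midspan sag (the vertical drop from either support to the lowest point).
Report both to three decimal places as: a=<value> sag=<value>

a=183.825 sag=24.030

seed: a₀ = √(S³/(24(L−S))) = √(185.995³/(24·8.036)) = 182.652794
iter 1: u=0.509149  f(a)=+1.048e-01  f'(a)=-9.029e-02  a ← 182.652794 − (+1.048e-01/-9.029e-02) = 183.813497
iter 2: u=0.505934  f(a)=+1.007e-03  f'(a)=-8.857e-02  a ← 183.813497 − (+1.007e-03/-8.857e-02) = 183.824872
iter 3: u=0.505903  f(a)=+9.509e-08  f'(a)=-8.855e-02  a ← 183.824872 − (+9.509e-08/-8.855e-02) = 183.824873
iter 4: u=0.505903  f(a)=+2.842e-14  f'(a)=-8.855e-02  a ← 183.824873 − (+2.842e-14/-8.855e-02) = 183.824873
converged: |Δa| < 1e-12 after 4 iterations
sag = a·(cosh(S/(2a)) − 1) = 183.824873·(cosh(0.505903) − 1) = 24.029863
T_max/T_min = cosh(S/(2a)) = 1.130721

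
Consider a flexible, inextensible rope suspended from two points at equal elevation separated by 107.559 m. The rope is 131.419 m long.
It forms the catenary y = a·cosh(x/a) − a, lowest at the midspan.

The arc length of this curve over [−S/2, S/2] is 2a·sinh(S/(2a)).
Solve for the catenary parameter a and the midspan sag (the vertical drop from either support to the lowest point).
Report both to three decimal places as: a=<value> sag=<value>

a=48.093 sag=33.336

seed: a₀ = √(S³/(24(L−S))) = √(107.559³/(24·23.860)) = 46.615387
iter 1: u=1.153686  f(a)=+1.639e+00  f'(a)=-1.167e+00  a ← 46.615387 − (+1.639e+00/-1.167e+00) = 48.020453
iter 2: u=1.119929  f(a)=+7.703e-02  f'(a)=-1.059e+00  a ← 48.020453 − (+7.703e-02/-1.059e+00) = 48.093172
iter 3: u=1.118236  f(a)=+1.887e-04  f'(a)=-1.054e+00  a ← 48.093172 − (+1.887e-04/-1.054e+00) = 48.093351
iter 4: u=1.118232  f(a)=+1.138e-09  f'(a)=-1.054e+00  a ← 48.093351 − (+1.138e-09/-1.054e+00) = 48.093351
iter 5: u=1.118232  f(a)=+2.842e-14  f'(a)=-1.054e+00  a ← 48.093351 − (+2.842e-14/-1.054e+00) = 48.093351
converged: |Δa| < 1e-12 after 5 iterations
sag = a·(cosh(S/(2a)) − 1) = 48.093351·(cosh(1.118232) − 1) = 33.335813
T_max/T_min = cosh(S/(2a)) = 1.693148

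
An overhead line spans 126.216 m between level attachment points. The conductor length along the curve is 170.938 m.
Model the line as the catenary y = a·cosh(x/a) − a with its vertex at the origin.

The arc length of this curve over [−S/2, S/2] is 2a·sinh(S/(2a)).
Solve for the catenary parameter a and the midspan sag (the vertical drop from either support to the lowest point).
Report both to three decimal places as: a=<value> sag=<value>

seed: a₀ = √(S³/(24(L−S))) = √(126.216³/(24·44.722)) = 43.281808
iter 1: u=1.458072  f(a)=+5.002e+00  f'(a)=-2.541e+00  a ← 43.281808 − (+5.002e+00/-2.541e+00) = 45.250546
iter 2: u=1.394635  f(a)=+3.615e-01  f'(a)=-2.185e+00  a ← 45.250546 − (+3.615e-01/-2.185e+00) = 45.415966
iter 3: u=1.389555  f(a)=+2.214e-03  f'(a)=-2.159e+00  a ← 45.415966 − (+2.214e-03/-2.159e+00) = 45.416992
iter 4: u=1.389524  f(a)=+8.415e-08  f'(a)=-2.159e+00  a ← 45.416992 − (+8.415e-08/-2.159e+00) = 45.416992
iter 5: u=1.389524  f(a)=+2.842e-14  f'(a)=-2.159e+00  a ← 45.416992 − (+2.842e-14/-2.159e+00) = 45.416992
converged: |Δa| < 1e-12 after 5 iterations
sag = a·(cosh(S/(2a)) − 1) = 45.416992·(cosh(1.389524) − 1) = 51.369645
T_max/T_min = cosh(S/(2a)) = 2.131067

a=45.417 sag=51.370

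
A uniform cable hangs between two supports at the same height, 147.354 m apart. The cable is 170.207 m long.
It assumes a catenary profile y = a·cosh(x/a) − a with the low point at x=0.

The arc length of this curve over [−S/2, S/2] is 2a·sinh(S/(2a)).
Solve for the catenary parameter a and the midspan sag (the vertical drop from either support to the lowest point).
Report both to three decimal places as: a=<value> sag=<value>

a=78.094 sag=37.410

seed: a₀ = √(S³/(24(L−S))) = √(147.354³/(24·22.853)) = 76.377540
iter 1: u=0.964642  f(a)=+1.087e+00  f'(a)=-6.560e-01  a ← 76.377540 − (+1.087e+00/-6.560e-01) = 78.034790
iter 2: u=0.944156  f(a)=+3.639e-02  f'(a)=-6.127e-01  a ← 78.034790 − (+3.639e-02/-6.127e-01) = 78.094181
iter 3: u=0.943438  f(a)=+4.390e-05  f'(a)=-6.113e-01  a ← 78.094181 − (+4.390e-05/-6.113e-01) = 78.094252
iter 4: u=0.943437  f(a)=+6.409e-11  f'(a)=-6.113e-01  a ← 78.094252 − (+6.409e-11/-6.113e-01) = 78.094252
iter 5: u=0.943437  f(a)=+2.842e-14  f'(a)=-6.113e-01  a ← 78.094252 − (+2.842e-14/-6.113e-01) = 78.094252
converged: |Δa| < 1e-12 after 5 iterations
sag = a·(cosh(S/(2a)) − 1) = 78.094252·(cosh(0.943437) − 1) = 37.410371
T_max/T_min = cosh(S/(2a)) = 1.479041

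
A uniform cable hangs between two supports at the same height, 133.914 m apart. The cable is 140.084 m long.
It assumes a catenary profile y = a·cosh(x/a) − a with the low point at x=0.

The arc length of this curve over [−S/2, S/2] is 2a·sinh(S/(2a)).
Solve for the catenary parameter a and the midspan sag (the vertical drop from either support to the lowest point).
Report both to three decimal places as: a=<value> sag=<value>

a=128.218 sag=17.884

seed: a₀ = √(S³/(24(L−S))) = √(133.914³/(24·6.170)) = 127.347602
iter 1: u=0.525781  f(a)=+8.585e-02  f'(a)=-9.961e-02  a ← 127.347602 − (+8.585e-02/-9.961e-02) = 128.209473
iter 2: u=0.522247  f(a)=+8.793e-04  f'(a)=-9.757e-02  a ← 128.209473 − (+8.793e-04/-9.757e-02) = 128.218485
iter 3: u=0.522210  f(a)=+9.437e-08  f'(a)=-9.755e-02  a ← 128.218485 − (+9.437e-08/-9.755e-02) = 128.218486
iter 4: u=0.522210  f(a)=+5.684e-14  f'(a)=-9.755e-02  a ← 128.218486 − (+5.684e-14/-9.755e-02) = 128.218486
converged: |Δa| < 1e-12 after 4 iterations
sag = a·(cosh(S/(2a)) − 1) = 128.218486·(cosh(0.522210) − 1) = 17.883745
T_max/T_min = cosh(S/(2a)) = 1.139479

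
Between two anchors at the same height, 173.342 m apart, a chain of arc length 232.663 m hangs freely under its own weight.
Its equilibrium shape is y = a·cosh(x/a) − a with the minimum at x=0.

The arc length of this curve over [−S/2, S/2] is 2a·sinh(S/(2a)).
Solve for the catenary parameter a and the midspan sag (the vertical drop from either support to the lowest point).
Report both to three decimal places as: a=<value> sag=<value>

seed: a₀ = √(S³/(24(L−S))) = √(173.342³/(24·59.321)) = 60.484745
iter 1: u=1.432940  f(a)=+6.397e+00  f'(a)=-2.395e+00  a ← 60.484745 − (+6.397e+00/-2.395e+00) = 63.155610
iter 2: u=1.372340  f(a)=+4.481e-01  f'(a)=-2.070e+00  a ← 63.155610 − (+4.481e-01/-2.070e+00) = 63.372065
iter 3: u=1.367653  f(a)=+2.565e-03  f'(a)=-2.047e+00  a ← 63.372065 − (+2.565e-03/-2.047e+00) = 63.373318
iter 4: u=1.367626  f(a)=+8.512e-08  f'(a)=-2.046e+00  a ← 63.373318 − (+8.512e-08/-2.046e+00) = 63.373318
iter 5: u=1.367626  f(a)=+2.842e-14  f'(a)=-2.046e+00  a ← 63.373318 − (+2.842e-14/-2.046e+00) = 63.373318
converged: |Δa| < 1e-12 after 5 iterations
sag = a·(cosh(S/(2a)) − 1) = 63.373318·(cosh(1.367626) − 1) = 69.100058
T_max/T_min = cosh(S/(2a)) = 2.090365

a=63.373 sag=69.100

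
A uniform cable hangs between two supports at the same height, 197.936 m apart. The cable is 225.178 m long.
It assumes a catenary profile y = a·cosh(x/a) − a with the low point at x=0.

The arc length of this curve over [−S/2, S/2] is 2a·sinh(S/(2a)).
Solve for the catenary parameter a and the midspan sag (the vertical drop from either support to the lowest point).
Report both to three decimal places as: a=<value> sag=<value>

seed: a₀ = √(S³/(24(L−S))) = √(197.936³/(24·27.242)) = 108.908573
iter 1: u=0.908726  f(a)=+1.147e+00  f'(a)=-5.428e-01  a ← 108.908573 − (+1.147e+00/-5.428e-01) = 111.021917
iter 2: u=0.891428  f(a)=+3.424e-02  f'(a)=-5.109e-01  a ← 111.021917 − (+3.424e-02/-5.109e-01) = 111.088946
iter 3: u=0.890890  f(a)=+3.259e-05  f'(a)=-5.099e-01  a ← 111.088946 − (+3.259e-05/-5.099e-01) = 111.089010
iter 4: u=0.890889  f(a)=+2.959e-11  f'(a)=-5.099e-01  a ← 111.089010 − (+2.959e-11/-5.099e-01) = 111.089010
converged: |Δa| < 1e-12 after 4 iterations
sag = a·(cosh(S/(2a)) − 1) = 111.089010·(cosh(0.890889) − 1) = 47.078784
T_max/T_min = cosh(S/(2a)) = 1.423793

a=111.089 sag=47.079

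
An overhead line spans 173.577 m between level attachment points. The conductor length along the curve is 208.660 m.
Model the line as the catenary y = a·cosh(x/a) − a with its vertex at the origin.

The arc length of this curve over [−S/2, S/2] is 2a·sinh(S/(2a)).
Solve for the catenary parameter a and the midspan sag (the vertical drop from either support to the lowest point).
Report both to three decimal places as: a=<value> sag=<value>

a=81.096 sag=51.045

seed: a₀ = √(S³/(24(L−S))) = √(173.577³/(24·35.083)) = 78.810537
iter 1: u=1.101230  f(a)=+2.190e+00  f'(a)=-1.003e+00  a ← 78.810537 − (+2.190e+00/-1.003e+00) = 80.993586
iter 2: u=1.071548  f(a)=+9.428e-02  f'(a)=-9.184e-01  a ← 80.993586 − (+9.428e-02/-9.184e-01) = 81.096247
iter 3: u=1.070191  f(a)=+1.922e-04  f'(a)=-9.146e-01  a ← 81.096247 − (+1.922e-04/-9.146e-01) = 81.096458
iter 4: u=1.070189  f(a)=+8.023e-10  f'(a)=-9.146e-01  a ← 81.096458 − (+8.023e-10/-9.146e-01) = 81.096458
iter 5: u=1.070189  f(a)=+0.000e+00  f'(a)=-9.146e-01  a ← 81.096458 − (+0.000e+00/-9.146e-01) = 81.096458
converged: |Δa| < 1e-12 after 5 iterations
sag = a·(cosh(S/(2a)) − 1) = 81.096458·(cosh(1.070189) − 1) = 51.045074
T_max/T_min = cosh(S/(2a)) = 1.629437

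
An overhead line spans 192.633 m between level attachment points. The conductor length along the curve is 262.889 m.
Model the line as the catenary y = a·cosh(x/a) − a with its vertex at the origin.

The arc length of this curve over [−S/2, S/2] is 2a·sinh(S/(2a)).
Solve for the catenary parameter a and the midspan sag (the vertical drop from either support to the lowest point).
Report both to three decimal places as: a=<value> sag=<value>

seed: a₀ = √(S³/(24(L−S))) = √(192.633³/(24·70.256)) = 65.110151
iter 1: u=1.479285  f(a)=+8.100e+00  f'(a)=-2.669e+00  a ← 65.110151 − (+8.100e+00/-2.669e+00) = 68.145252
iter 2: u=1.413400  f(a)=+6.008e-01  f'(a)=-2.286e+00  a ← 68.145252 − (+6.008e-01/-2.286e+00) = 68.408042
iter 3: u=1.407970  f(a)=+3.891e-03  f'(a)=-2.257e+00  a ← 68.408042 − (+3.891e-03/-2.257e+00) = 68.409766
iter 4: u=1.407935  f(a)=+1.655e-07  f'(a)=-2.257e+00  a ← 68.409766 − (+1.655e-07/-2.257e+00) = 68.409767
iter 5: u=1.407935  f(a)=+0.000e+00  f'(a)=-2.257e+00  a ← 68.409767 − (+0.000e+00/-2.257e+00) = 68.409767
converged: |Δa| < 1e-12 after 5 iterations
sag = a·(cosh(S/(2a)) − 1) = 68.409767·(cosh(1.407935) − 1) = 79.771044
T_max/T_min = cosh(S/(2a)) = 2.166077

a=68.410 sag=79.771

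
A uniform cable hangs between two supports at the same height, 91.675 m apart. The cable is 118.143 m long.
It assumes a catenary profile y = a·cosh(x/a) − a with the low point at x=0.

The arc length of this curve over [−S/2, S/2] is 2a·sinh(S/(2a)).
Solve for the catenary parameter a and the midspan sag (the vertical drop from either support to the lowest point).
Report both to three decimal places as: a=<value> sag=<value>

seed: a₀ = √(S³/(24(L−S))) = √(91.675³/(24·26.468)) = 34.826529
iter 1: u=1.316166  f(a)=+2.389e+00  f'(a)=-1.800e+00  a ← 34.826529 − (+2.389e+00/-1.800e+00) = 36.153875
iter 2: u=1.267845  f(a)=+1.434e-01  f'(a)=-1.590e+00  a ← 36.153875 − (+1.434e-01/-1.590e+00) = 36.244062
iter 3: u=1.264690  f(a)=+5.894e-04  f'(a)=-1.577e+00  a ← 36.244062 − (+5.894e-04/-1.577e+00) = 36.244436
iter 4: u=1.264677  f(a)=+1.005e-08  f'(a)=-1.577e+00  a ← 36.244436 − (+1.005e-08/-1.577e+00) = 36.244436
iter 5: u=1.264677  f(a)=+2.842e-14  f'(a)=-1.577e+00  a ← 36.244436 − (+2.842e-14/-1.577e+00) = 36.244436
converged: |Δa| < 1e-12 after 5 iterations
sag = a·(cosh(S/(2a)) − 1) = 36.244436·(cosh(1.264677) − 1) = 33.059974
T_max/T_min = cosh(S/(2a)) = 1.912139

a=36.244 sag=33.060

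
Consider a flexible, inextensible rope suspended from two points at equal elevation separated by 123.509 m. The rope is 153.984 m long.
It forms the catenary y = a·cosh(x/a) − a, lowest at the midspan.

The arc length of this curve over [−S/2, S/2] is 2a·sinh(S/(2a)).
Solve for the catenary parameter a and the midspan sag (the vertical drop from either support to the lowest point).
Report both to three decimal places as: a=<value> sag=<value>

seed: a₀ = √(S³/(24(L−S))) = √(123.509³/(24·30.475)) = 50.754018
iter 1: u=1.216741  f(a)=+2.337e+00  f'(a)=-1.388e+00  a ← 50.754018 − (+2.337e+00/-1.388e+00) = 52.437341
iter 2: u=1.177682  f(a)=+1.213e-01  f'(a)=-1.248e+00  a ← 52.437341 − (+1.213e-01/-1.248e+00) = 52.534568
iter 3: u=1.175502  f(a)=+3.664e-04  f'(a)=-1.240e+00  a ← 52.534568 − (+3.664e-04/-1.240e+00) = 52.534864
iter 4: u=1.175496  f(a)=+3.365e-09  f'(a)=-1.240e+00  a ← 52.534864 − (+3.365e-09/-1.240e+00) = 52.534864
iter 5: u=1.175496  f(a)=+2.842e-14  f'(a)=-1.240e+00  a ← 52.534864 − (+2.842e-14/-1.240e+00) = 52.534864
converged: |Δa| < 1e-12 after 5 iterations
sag = a·(cosh(S/(2a)) − 1) = 52.534864·(cosh(1.175496) − 1) = 40.672861
T_max/T_min = cosh(S/(2a)) = 1.774207

a=52.535 sag=40.673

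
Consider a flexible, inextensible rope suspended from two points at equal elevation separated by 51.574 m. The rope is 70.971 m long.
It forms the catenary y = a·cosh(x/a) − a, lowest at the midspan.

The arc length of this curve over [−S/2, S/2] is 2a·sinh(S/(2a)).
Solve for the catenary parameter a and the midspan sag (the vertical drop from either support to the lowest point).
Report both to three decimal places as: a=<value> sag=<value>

a=18.061 sag=21.756

seed: a₀ = √(S³/(24(L−S))) = √(51.574³/(24·19.397)) = 17.166166
iter 1: u=1.502199  f(a)=+2.310e+00  f'(a)=-2.813e+00  a ← 17.166166 − (+2.310e+00/-2.813e+00) = 17.987399
iter 2: u=1.433615  f(a)=+1.761e-01  f'(a)=-2.399e+00  a ← 17.987399 − (+1.761e-01/-2.399e+00) = 18.060813
iter 3: u=1.427787  f(a)=+1.210e-03  f'(a)=-2.366e+00  a ← 18.060813 − (+1.210e-03/-2.366e+00) = 18.061324
iter 4: u=1.427747  f(a)=+5.804e-08  f'(a)=-2.366e+00  a ← 18.061324 − (+5.804e-08/-2.366e+00) = 18.061324
iter 5: u=1.427747  f(a)=+0.000e+00  f'(a)=-2.366e+00  a ← 18.061324 − (+0.000e+00/-2.366e+00) = 18.061324
converged: |Δa| < 1e-12 after 5 iterations
sag = a·(cosh(S/(2a)) − 1) = 18.061324·(cosh(1.427747) − 1) = 21.756161
T_max/T_min = cosh(S/(2a)) = 2.204572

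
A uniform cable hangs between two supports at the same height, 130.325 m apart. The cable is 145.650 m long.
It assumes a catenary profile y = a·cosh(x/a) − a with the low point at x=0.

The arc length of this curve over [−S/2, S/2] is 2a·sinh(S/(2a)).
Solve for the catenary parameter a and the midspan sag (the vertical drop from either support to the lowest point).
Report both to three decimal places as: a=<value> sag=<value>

seed: a₀ = √(S³/(24(L−S))) = √(130.325³/(24·15.325)) = 77.577492
iter 1: u=0.839967  f(a)=+5.498e-01  f'(a)=-4.237e-01  a ← 77.577492 − (+5.498e-01/-4.237e-01) = 78.875170
iter 2: u=0.826147  f(a)=+1.410e-02  f'(a)=-4.022e-01  a ← 78.875170 − (+1.410e-02/-4.022e-01) = 78.910224
iter 3: u=0.825780  f(a)=+9.812e-06  f'(a)=-4.016e-01  a ← 78.910224 − (+9.812e-06/-4.016e-01) = 78.910248
iter 4: u=0.825780  f(a)=+4.775e-12  f'(a)=-4.016e-01  a ← 78.910248 − (+4.775e-12/-4.016e-01) = 78.910248
converged: |Δa| < 1e-12 after 4 iterations
sag = a·(cosh(S/(2a)) − 1) = 78.910248·(cosh(0.825780) − 1) = 28.469023
T_max/T_min = cosh(S/(2a)) = 1.360777

a=78.910 sag=28.469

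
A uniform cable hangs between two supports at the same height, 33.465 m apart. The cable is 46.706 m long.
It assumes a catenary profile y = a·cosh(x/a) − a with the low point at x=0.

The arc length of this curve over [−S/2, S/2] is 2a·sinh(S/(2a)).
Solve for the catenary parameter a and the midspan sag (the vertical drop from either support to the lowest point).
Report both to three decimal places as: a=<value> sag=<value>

a=11.453 sag=14.557

seed: a₀ = √(S³/(24(L−S))) = √(33.465³/(24·13.241)) = 10.859760
iter 1: u=1.540780  f(a)=+1.664e+00  f'(a)=-3.069e+00  a ← 10.859760 − (+1.664e+00/-3.069e+00) = 11.401850
iter 2: u=1.467525  f(a)=+1.327e-01  f'(a)=-2.597e+00  a ← 11.401850 − (+1.327e-01/-2.597e+00) = 11.452935
iter 3: u=1.460979  f(a)=+1.006e-03  f'(a)=-2.558e+00  a ← 11.452935 − (+1.006e-03/-2.558e+00) = 11.453328
iter 4: u=1.460929  f(a)=+5.872e-08  f'(a)=-2.558e+00  a ← 11.453328 − (+5.872e-08/-2.558e+00) = 11.453328
iter 5: u=1.460929  f(a)=+7.105e-15  f'(a)=-2.558e+00  a ← 11.453328 − (+7.105e-15/-2.558e+00) = 11.453328
converged: |Δa| < 1e-12 after 5 iterations
sag = a·(cosh(S/(2a)) − 1) = 11.453328·(cosh(1.460929) − 1) = 14.557080
T_max/T_min = cosh(S/(2a)) = 2.270991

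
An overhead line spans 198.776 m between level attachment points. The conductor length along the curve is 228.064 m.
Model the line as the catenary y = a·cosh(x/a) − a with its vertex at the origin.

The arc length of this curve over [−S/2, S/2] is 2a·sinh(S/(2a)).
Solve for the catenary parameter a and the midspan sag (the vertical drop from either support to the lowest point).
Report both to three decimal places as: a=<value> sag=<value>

seed: a₀ = √(S³/(24(L−S))) = √(198.776³/(24·29.288)) = 105.704978
iter 1: u=0.940240  f(a)=+1.322e+00  f'(a)=-6.047e-01  a ← 105.704978 − (+1.322e+00/-6.047e-01) = 107.891474
iter 2: u=0.921185  f(a)=+4.214e-02  f'(a)=-5.667e-01  a ← 107.891474 − (+4.214e-02/-5.667e-01) = 107.965828
iter 3: u=0.920551  f(a)=+4.592e-05  f'(a)=-5.655e-01  a ← 107.965828 − (+4.592e-05/-5.655e-01) = 107.965909
iter 4: u=0.920550  f(a)=+5.474e-11  f'(a)=-5.655e-01  a ← 107.965909 − (+5.474e-11/-5.655e-01) = 107.965909
converged: |Δa| < 1e-12 after 4 iterations
sag = a·(cosh(S/(2a)) − 1) = 107.965909·(cosh(0.920550) − 1) = 49.068910
T_max/T_min = cosh(S/(2a)) = 1.454485

a=107.966 sag=49.069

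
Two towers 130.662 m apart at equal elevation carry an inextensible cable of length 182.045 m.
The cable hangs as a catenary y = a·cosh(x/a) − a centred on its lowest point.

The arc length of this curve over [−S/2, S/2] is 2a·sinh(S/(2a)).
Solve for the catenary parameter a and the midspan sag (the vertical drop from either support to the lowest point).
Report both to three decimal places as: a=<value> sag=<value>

seed: a₀ = √(S³/(24(L−S))) = √(130.662³/(24·51.383)) = 42.531295
iter 1: u=1.536069  f(a)=+6.414e+00  f'(a)=-3.037e+00  a ← 42.531295 − (+6.414e+00/-3.037e+00) = 44.643516
iter 2: u=1.463393  f(a)=+5.088e-01  f'(a)=-2.572e+00  a ← 44.643516 − (+5.088e-01/-2.572e+00) = 44.841302
iter 3: u=1.456938  f(a)=+3.811e-03  f'(a)=-2.534e+00  a ← 44.841302 − (+3.811e-03/-2.534e+00) = 44.842806
iter 4: u=1.456889  f(a)=+2.173e-07  f'(a)=-2.534e+00  a ← 44.842806 − (+2.173e-07/-2.534e+00) = 44.842806
iter 5: u=1.456889  f(a)=-2.842e-14  f'(a)=-2.534e+00  a ← 44.842806 − (-2.842e-14/-2.534e+00) = 44.842806
converged: |Δa| < 1e-12 after 5 iterations
sag = a·(cosh(S/(2a)) − 1) = 44.842806·(cosh(1.456889) − 1) = 56.626267
T_max/T_min = cosh(S/(2a)) = 2.262773

a=44.843 sag=56.626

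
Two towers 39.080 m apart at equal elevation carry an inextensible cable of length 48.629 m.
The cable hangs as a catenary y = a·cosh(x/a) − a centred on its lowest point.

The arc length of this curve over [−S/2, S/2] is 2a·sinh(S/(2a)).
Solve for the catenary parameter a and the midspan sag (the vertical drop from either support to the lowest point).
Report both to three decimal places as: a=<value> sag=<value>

seed: a₀ = √(S³/(24(L−S))) = √(39.080³/(24·9.549)) = 16.137909
iter 1: u=1.210814  f(a)=+7.249e-01  f'(a)=-1.366e+00  a ← 16.137909 − (+7.249e-01/-1.366e+00) = 16.668492
iter 2: u=1.172272  f(a)=+3.729e-02  f'(a)=-1.229e+00  a ← 16.668492 − (+3.729e-02/-1.229e+00) = 16.698830
iter 3: u=1.170142  f(a)=+1.105e-04  f'(a)=-1.222e+00  a ← 16.698830 − (+1.105e-04/-1.222e+00) = 16.698921
iter 4: u=1.170136  f(a)=+9.764e-10  f'(a)=-1.222e+00  a ← 16.698921 − (+9.764e-10/-1.222e+00) = 16.698921
iter 5: u=1.170136  f(a)=-1.421e-14  f'(a)=-1.222e+00  a ← 16.698921 − (-1.421e-14/-1.222e+00) = 16.698921
converged: |Δa| < 1e-12 after 5 iterations
sag = a·(cosh(S/(2a)) − 1) = 16.698921·(cosh(1.170136) − 1) = 12.797670
T_max/T_min = cosh(S/(2a)) = 1.766377

a=16.699 sag=12.798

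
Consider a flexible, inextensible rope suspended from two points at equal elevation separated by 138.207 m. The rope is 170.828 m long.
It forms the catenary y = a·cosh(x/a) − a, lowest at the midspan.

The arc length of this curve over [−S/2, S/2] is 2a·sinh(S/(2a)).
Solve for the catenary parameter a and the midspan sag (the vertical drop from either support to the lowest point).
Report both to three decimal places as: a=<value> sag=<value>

seed: a₀ = √(S³/(24(L−S))) = √(138.207³/(24·32.621)) = 58.068526
iter 1: u=1.190034  f(a)=+2.389e+00  f'(a)=-1.291e+00  a ← 58.068526 − (+2.389e+00/-1.291e+00) = 59.919390
iter 2: u=1.153274  f(a)=+1.190e-01  f'(a)=-1.165e+00  a ← 59.919390 − (+1.190e-01/-1.165e+00) = 60.021508
iter 3: u=1.151312  f(a)=+3.294e-04  f'(a)=-1.159e+00  a ← 60.021508 − (+3.294e-04/-1.159e+00) = 60.021792
iter 4: u=1.151307  f(a)=+2.539e-09  f'(a)=-1.159e+00  a ← 60.021792 − (+2.539e-09/-1.159e+00) = 60.021792
iter 5: u=1.151307  f(a)=+2.842e-14  f'(a)=-1.159e+00  a ← 60.021792 − (+2.842e-14/-1.159e+00) = 60.021792
converged: |Δa| < 1e-12 after 5 iterations
sag = a·(cosh(S/(2a)) − 1) = 60.021792·(cosh(1.151307) − 1) = 44.372494
T_max/T_min = cosh(S/(2a)) = 1.739273

a=60.022 sag=44.372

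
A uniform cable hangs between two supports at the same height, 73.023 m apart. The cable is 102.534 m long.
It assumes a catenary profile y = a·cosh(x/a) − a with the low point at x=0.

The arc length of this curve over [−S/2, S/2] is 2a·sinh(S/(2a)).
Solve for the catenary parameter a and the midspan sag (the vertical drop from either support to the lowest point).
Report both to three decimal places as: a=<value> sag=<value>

a=24.754 sag=32.176

seed: a₀ = √(S³/(24(L−S))) = √(73.023³/(24·29.511)) = 23.447250
iter 1: u=1.557176  f(a)=+3.792e+00  f'(a)=-3.183e+00  a ← 23.447250 − (+3.792e+00/-3.183e+00) = 24.638487
iter 2: u=1.481889  f(a)=+3.081e-01  f'(a)=-2.685e+00  a ← 24.638487 − (+3.081e-01/-2.685e+00) = 24.753246
iter 3: u=1.475019  f(a)=+2.432e-03  f'(a)=-2.643e+00  a ← 24.753246 − (+2.432e-03/-2.643e+00) = 24.754167
iter 4: u=1.474964  f(a)=+1.542e-07  f'(a)=-2.642e+00  a ← 24.754167 − (+1.542e-07/-2.642e+00) = 24.754167
iter 5: u=1.474964  f(a)=-1.421e-14  f'(a)=-2.642e+00  a ← 24.754167 − (-1.421e-14/-2.642e+00) = 24.754167
converged: |Δa| < 1e-12 after 5 iterations
sag = a·(cosh(S/(2a)) − 1) = 24.754167·(cosh(1.474964) − 1) = 32.176265
T_max/T_min = cosh(S/(2a)) = 2.299832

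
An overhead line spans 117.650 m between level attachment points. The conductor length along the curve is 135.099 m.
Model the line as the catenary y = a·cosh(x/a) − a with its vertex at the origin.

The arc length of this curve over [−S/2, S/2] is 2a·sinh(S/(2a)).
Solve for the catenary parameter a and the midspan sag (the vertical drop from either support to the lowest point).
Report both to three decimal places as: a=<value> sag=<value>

a=63.701 sag=29.147

seed: a₀ = √(S³/(24(L−S))) = √(117.650³/(24·17.449)) = 62.358693
iter 1: u=0.943333  f(a)=+7.930e-01  f'(a)=-6.110e-01  a ← 62.358693 − (+7.930e-01/-6.110e-01) = 63.656519
iter 2: u=0.924100  f(a)=+2.543e-02  f'(a)=-5.724e-01  a ← 63.656519 − (+2.543e-02/-5.724e-01) = 63.700951
iter 3: u=0.923456  f(a)=+2.808e-05  f'(a)=-5.712e-01  a ← 63.700951 − (+2.808e-05/-5.712e-01) = 63.701000
iter 4: u=0.923455  f(a)=+3.431e-11  f'(a)=-5.712e-01  a ← 63.701000 − (+3.431e-11/-5.712e-01) = 63.701000
converged: |Δa| < 1e-12 after 4 iterations
sag = a·(cosh(S/(2a)) − 1) = 63.701000·(cosh(0.923455) − 1) = 29.147007
T_max/T_min = cosh(S/(2a)) = 1.457560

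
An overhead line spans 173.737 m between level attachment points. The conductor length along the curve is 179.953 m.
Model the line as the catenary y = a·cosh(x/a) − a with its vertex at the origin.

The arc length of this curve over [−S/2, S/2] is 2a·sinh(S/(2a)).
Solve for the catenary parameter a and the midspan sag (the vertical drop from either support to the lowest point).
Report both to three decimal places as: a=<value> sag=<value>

a=188.488 sag=20.374

seed: a₀ = √(S³/(24(L−S))) = √(173.737³/(24·6.216)) = 187.489674
iter 1: u=0.463324  f(a)=+6.706e-02  f'(a)=-6.774e-02  a ← 187.489674 − (+6.706e-02/-6.774e-02) = 188.479624
iter 2: u=0.460891  f(a)=+5.348e-04  f'(a)=-6.667e-02  a ← 188.479624 − (+5.348e-04/-6.667e-02) = 188.487647
iter 3: u=0.460871  f(a)=+3.463e-08  f'(a)=-6.666e-02  a ← 188.487647 − (+3.463e-08/-6.666e-02) = 188.487648
iter 4: u=0.460871  f(a)=+0.000e+00  f'(a)=-6.666e-02  a ← 188.487648 − (+0.000e+00/-6.666e-02) = 188.487648
converged: |Δa| < 1e-12 after 4 iterations
sag = a·(cosh(S/(2a)) − 1) = 188.487648·(cosh(0.460871) − 1) = 20.374421
T_max/T_min = cosh(S/(2a)) = 1.108094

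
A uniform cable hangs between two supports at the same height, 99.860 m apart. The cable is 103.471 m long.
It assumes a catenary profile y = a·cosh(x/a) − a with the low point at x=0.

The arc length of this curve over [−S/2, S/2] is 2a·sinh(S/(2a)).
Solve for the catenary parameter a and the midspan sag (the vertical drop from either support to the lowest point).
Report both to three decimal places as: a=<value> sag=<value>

a=107.770 sag=11.775

seed: a₀ = √(S³/(24(L−S))) = √(99.860³/(24·3.611)) = 107.193383
iter 1: u=0.465794  f(a)=+3.938e-02  f'(a)=-6.885e-02  a ← 107.193383 − (+3.938e-02/-6.885e-02) = 107.765317
iter 2: u=0.463322  f(a)=+3.174e-04  f'(a)=-6.774e-02  a ← 107.765317 − (+3.174e-04/-6.774e-02) = 107.770002
iter 3: u=0.463301  f(a)=+2.099e-08  f'(a)=-6.773e-02  a ← 107.770002 − (+2.099e-08/-6.773e-02) = 107.770002
iter 4: u=0.463301  f(a)=+0.000e+00  f'(a)=-6.773e-02  a ← 107.770002 − (+0.000e+00/-6.773e-02) = 107.770002
converged: |Δa| < 1e-12 after 4 iterations
sag = a·(cosh(S/(2a)) − 1) = 107.770002·(cosh(0.463301) − 1) = 11.774698
T_max/T_min = cosh(S/(2a)) = 1.109258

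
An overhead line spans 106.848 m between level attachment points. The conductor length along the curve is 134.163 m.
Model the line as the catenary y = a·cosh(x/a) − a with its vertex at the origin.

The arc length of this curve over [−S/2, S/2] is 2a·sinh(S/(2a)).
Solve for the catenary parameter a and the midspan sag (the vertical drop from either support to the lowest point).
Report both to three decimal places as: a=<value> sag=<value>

seed: a₀ = √(S³/(24(L−S))) = √(106.848³/(24·27.315)) = 43.136348
iter 1: u=1.238491  f(a)=+2.173e+00  f'(a)=-1.472e+00  a ← 43.136348 − (+2.173e+00/-1.472e+00) = 44.612938
iter 2: u=1.197500  f(a)=+1.166e-01  f'(a)=-1.318e+00  a ← 44.612938 − (+1.166e-01/-1.318e+00) = 44.701403
iter 3: u=1.195130  f(a)=+3.775e-04  f'(a)=-1.309e+00  a ← 44.701403 − (+3.775e-04/-1.309e+00) = 44.701692
iter 4: u=1.195123  f(a)=+3.987e-09  f'(a)=-1.309e+00  a ← 44.701692 − (+3.987e-09/-1.309e+00) = 44.701692
iter 5: u=1.195123  f(a)=+2.842e-14  f'(a)=-1.309e+00  a ← 44.701692 − (+2.842e-14/-1.309e+00) = 44.701692
converged: |Δa| < 1e-12 after 5 iterations
sag = a·(cosh(S/(2a)) − 1) = 44.701692·(cosh(1.195123) − 1) = 35.909529
T_max/T_min = cosh(S/(2a)) = 1.803315

a=44.702 sag=35.910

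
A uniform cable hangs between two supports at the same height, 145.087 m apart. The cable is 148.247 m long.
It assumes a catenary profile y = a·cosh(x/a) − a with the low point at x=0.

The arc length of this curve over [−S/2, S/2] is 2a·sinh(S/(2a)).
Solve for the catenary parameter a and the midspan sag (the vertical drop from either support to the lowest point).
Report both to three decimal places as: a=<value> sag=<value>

a=201.327 sag=13.212

seed: a₀ = √(S³/(24(L−S))) = √(145.087³/(24·3.160)) = 200.675147
iter 1: u=0.361497  f(a)=+2.071e-02  f'(a)=-3.191e-02  a ← 200.675147 − (+2.071e-02/-3.191e-02) = 201.324274
iter 2: u=0.360332  f(a)=+1.009e-04  f'(a)=-3.160e-02  a ← 201.324274 − (+1.009e-04/-3.160e-02) = 201.327469
iter 3: u=0.360326  f(a)=+2.423e-09  f'(a)=-3.160e-02  a ← 201.327469 − (+2.423e-09/-3.160e-02) = 201.327469
iter 4: u=0.360326  f(a)=+0.000e+00  f'(a)=-3.160e-02  a ← 201.327469 − (+0.000e+00/-3.160e-02) = 201.327469
converged: |Δa| < 1e-12 after 4 iterations
sag = a·(cosh(S/(2a)) − 1) = 201.327469·(cosh(0.360326) − 1) = 13.211672
T_max/T_min = cosh(S/(2a)) = 1.065623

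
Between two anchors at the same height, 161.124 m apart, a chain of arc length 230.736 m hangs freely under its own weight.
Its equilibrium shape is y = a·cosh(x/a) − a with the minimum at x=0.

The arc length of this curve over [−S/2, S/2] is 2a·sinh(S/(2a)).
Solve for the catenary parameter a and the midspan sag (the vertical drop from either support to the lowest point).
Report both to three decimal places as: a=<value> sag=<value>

a=53.003 sag=73.958

seed: a₀ = √(S³/(24(L−S))) = √(161.124³/(24·69.612)) = 50.037163
iter 1: u=1.610043  f(a)=+9.600e+00  f'(a)=-3.574e+00  a ← 50.037163 − (+9.600e+00/-3.574e+00) = 52.723398
iter 2: u=1.528012  f(a)=+8.273e-01  f'(a)=-2.982e+00  a ← 52.723398 − (+8.273e-01/-2.982e+00) = 53.000807
iter 3: u=1.520015  f(a)=+7.423e-03  f'(a)=-2.929e+00  a ← 53.000807 − (+7.423e-03/-2.929e+00) = 53.003342
iter 4: u=1.519942  f(a)=+6.095e-07  f'(a)=-2.928e+00  a ← 53.003342 − (+6.095e-07/-2.928e+00) = 53.003342
iter 5: u=1.519942  f(a)=+0.000e+00  f'(a)=-2.928e+00  a ← 53.003342 − (+0.000e+00/-2.928e+00) = 53.003342
converged: |Δa| < 1e-12 after 5 iterations
sag = a·(cosh(S/(2a)) − 1) = 53.003342·(cosh(1.519942) − 1) = 73.957793
T_max/T_min = cosh(S/(2a)) = 2.395342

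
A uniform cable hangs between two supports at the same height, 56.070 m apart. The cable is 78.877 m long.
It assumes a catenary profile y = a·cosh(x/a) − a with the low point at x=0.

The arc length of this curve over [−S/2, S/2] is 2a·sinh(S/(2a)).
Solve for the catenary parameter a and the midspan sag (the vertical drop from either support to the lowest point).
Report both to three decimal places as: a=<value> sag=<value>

a=18.952 sag=24.804

seed: a₀ = √(S³/(24(L−S))) = √(56.070³/(24·22.807)) = 17.945524
iter 1: u=1.562228  f(a)=+2.950e+00  f'(a)=-3.219e+00  a ← 17.945524 − (+2.950e+00/-3.219e+00) = 18.862163
iter 2: u=1.486309  f(a)=+2.411e-01  f'(a)=-2.712e+00  a ← 18.862163 − (+2.411e-01/-2.712e+00) = 18.951066
iter 3: u=1.479336  f(a)=+1.927e-03  f'(a)=-2.669e+00  a ← 18.951066 − (+1.927e-03/-2.669e+00) = 18.951788
iter 4: u=1.479280  f(a)=+1.253e-07  f'(a)=-2.669e+00  a ← 18.951788 − (+1.253e-07/-2.669e+00) = 18.951788
iter 5: u=1.479280  f(a)=-1.421e-14  f'(a)=-2.669e+00  a ← 18.951788 − (-1.421e-14/-2.669e+00) = 18.951788
converged: |Δa| < 1e-12 after 5 iterations
sag = a·(cosh(S/(2a)) − 1) = 18.951788·(cosh(1.479280) − 1) = 24.803961
T_max/T_min = cosh(S/(2a)) = 2.308793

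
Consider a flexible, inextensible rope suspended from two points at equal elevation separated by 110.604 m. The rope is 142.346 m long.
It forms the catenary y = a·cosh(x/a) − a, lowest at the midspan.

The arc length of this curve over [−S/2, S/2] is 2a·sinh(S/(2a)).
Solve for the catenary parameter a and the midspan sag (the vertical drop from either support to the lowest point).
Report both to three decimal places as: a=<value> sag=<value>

a=43.850 sag=39.747

seed: a₀ = √(S³/(24(L−S))) = √(110.604³/(24·31.742)) = 42.143780
iter 1: u=1.312222  f(a)=+2.848e+00  f'(a)=-1.782e+00  a ← 42.143780 − (+2.848e+00/-1.782e+00) = 43.741580
iter 2: u=1.264289  f(a)=+1.700e-01  f'(a)=-1.575e+00  a ← 43.741580 − (+1.700e-01/-1.575e+00) = 43.849470
iter 3: u=1.261178  f(a)=+6.904e-04  f'(a)=-1.562e+00  a ← 43.849470 − (+6.904e-04/-1.562e+00) = 43.849912
iter 4: u=1.261166  f(a)=+1.149e-08  f'(a)=-1.562e+00  a ← 43.849912 − (+1.149e-08/-1.562e+00) = 43.849912
iter 5: u=1.261166  f(a)=+2.842e-14  f'(a)=-1.562e+00  a ← 43.849912 − (+2.842e-14/-1.562e+00) = 43.849912
converged: |Δa| < 1e-12 after 5 iterations
sag = a·(cosh(S/(2a)) − 1) = 43.849912·(cosh(1.261166) − 1) = 39.746803
T_max/T_min = cosh(S/(2a)) = 1.906428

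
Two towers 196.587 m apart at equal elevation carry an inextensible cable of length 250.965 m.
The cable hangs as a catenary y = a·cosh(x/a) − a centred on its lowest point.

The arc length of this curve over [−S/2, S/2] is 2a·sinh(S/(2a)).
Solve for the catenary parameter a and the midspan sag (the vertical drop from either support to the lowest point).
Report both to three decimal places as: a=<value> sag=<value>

seed: a₀ = √(S³/(24(L−S))) = √(196.587³/(24·54.378)) = 76.298317
iter 1: u=1.288279  f(a)=+4.695e+00  f'(a)=-1.676e+00  a ← 76.298317 − (+4.695e+00/-1.676e+00) = 79.098867
iter 2: u=1.242666  f(a)=+2.709e-01  f'(a)=-1.488e+00  a ← 79.098867 − (+2.709e-01/-1.488e+00) = 79.280899
iter 3: u=1.239813  f(a)=+1.024e-03  f'(a)=-1.477e+00  a ← 79.280899 − (+1.024e-03/-1.477e+00) = 79.281593
iter 4: u=1.239802  f(a)=+1.475e-08  f'(a)=-1.477e+00  a ← 79.281593 − (+1.475e-08/-1.477e+00) = 79.281593
iter 5: u=1.239802  f(a)=+5.684e-14  f'(a)=-1.477e+00  a ← 79.281593 − (+5.684e-14/-1.477e+00) = 79.281593
converged: |Δa| < 1e-12 after 5 iterations
sag = a·(cosh(S/(2a)) − 1) = 79.281593·(cosh(1.239802) − 1) = 69.148286
T_max/T_min = cosh(S/(2a)) = 1.872186

a=79.282 sag=69.148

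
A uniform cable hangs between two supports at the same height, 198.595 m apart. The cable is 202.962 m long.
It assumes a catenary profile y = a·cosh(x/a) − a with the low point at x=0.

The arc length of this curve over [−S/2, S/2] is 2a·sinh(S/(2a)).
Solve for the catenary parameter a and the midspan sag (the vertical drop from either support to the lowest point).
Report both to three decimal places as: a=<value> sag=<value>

seed: a₀ = √(S³/(24(L−S))) = √(198.595³/(24·4.367)) = 273.372767
iter 1: u=0.363231  f(a)=+2.890e-02  f'(a)=-3.237e-02  a ← 273.372767 − (+2.890e-02/-3.237e-02) = 274.265470
iter 2: u=0.362049  f(a)=+1.422e-04  f'(a)=-3.205e-02  a ← 274.265470 − (+1.422e-04/-3.205e-02) = 274.269905
iter 3: u=0.362043  f(a)=+3.479e-09  f'(a)=-3.205e-02  a ← 274.269905 − (+3.479e-09/-3.205e-02) = 274.269905
iter 4: u=0.362043  f(a)=+0.000e+00  f'(a)=-3.205e-02  a ← 274.269905 − (+0.000e+00/-3.205e-02) = 274.269905
converged: |Δa| < 1e-12 after 4 iterations
sag = a·(cosh(S/(2a)) − 1) = 274.269905·(cosh(0.362043) − 1) = 18.172182
T_max/T_min = cosh(S/(2a)) = 1.066257

a=274.270 sag=18.172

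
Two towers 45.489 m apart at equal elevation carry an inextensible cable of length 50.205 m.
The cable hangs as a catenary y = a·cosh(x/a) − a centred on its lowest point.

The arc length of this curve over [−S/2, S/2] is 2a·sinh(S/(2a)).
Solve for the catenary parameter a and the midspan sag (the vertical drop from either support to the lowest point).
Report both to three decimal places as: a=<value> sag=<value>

a=29.276 sag=9.288

seed: a₀ = √(S³/(24(L−S))) = √(45.489³/(24·4.716)) = 28.838128
iter 1: u=0.788695  f(a)=+1.489e-01  f'(a)=-3.479e-01  a ← 28.838128 − (+1.489e-01/-3.479e-01) = 29.266072
iter 2: u=0.777163  f(a)=+3.378e-03  f'(a)=-3.322e-01  a ← 29.266072 − (+3.378e-03/-3.322e-01) = 29.276240
iter 3: u=0.776893  f(a)=+1.830e-06  f'(a)=-3.319e-01  a ← 29.276240 − (+1.830e-06/-3.319e-01) = 29.276246
iter 4: u=0.776893  f(a)=+5.400e-13  f'(a)=-3.319e-01  a ← 29.276246 − (+5.400e-13/-3.319e-01) = 29.276246
converged: |Δa| < 1e-12 after 4 iterations
sag = a·(cosh(S/(2a)) − 1) = 29.276246·(cosh(0.776893) − 1) = 9.288428
T_max/T_min = cosh(S/(2a)) = 1.317268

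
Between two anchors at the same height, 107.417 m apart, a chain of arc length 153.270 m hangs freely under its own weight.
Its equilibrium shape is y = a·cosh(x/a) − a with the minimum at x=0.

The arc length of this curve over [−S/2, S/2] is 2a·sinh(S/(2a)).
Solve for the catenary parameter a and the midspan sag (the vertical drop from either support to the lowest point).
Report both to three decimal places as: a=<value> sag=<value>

seed: a₀ = √(S³/(24(L−S))) = √(107.417³/(24·45.853)) = 33.559851
iter 1: u=1.600380  f(a)=+6.243e+00  f'(a)=-3.500e+00  a ← 33.559851 − (+6.243e+00/-3.500e+00) = 35.343776
iter 2: u=1.519603  f(a)=+5.323e-01  f'(a)=-2.926e+00  a ← 35.343776 − (+5.323e-01/-2.926e+00) = 35.525708
iter 3: u=1.511821  f(a)=+4.668e-03  f'(a)=-2.875e+00  a ← 35.525708 − (+4.668e-03/-2.875e+00) = 35.527332
iter 4: u=1.511752  f(a)=+3.658e-07  f'(a)=-2.875e+00  a ← 35.527332 − (+3.658e-07/-2.875e+00) = 35.527332
iter 5: u=1.511752  f(a)=+0.000e+00  f'(a)=-2.875e+00  a ← 35.527332 − (+0.000e+00/-2.875e+00) = 35.527332
converged: |Δa| < 1e-12 after 5 iterations
sag = a·(cosh(S/(2a)) − 1) = 35.527332·(cosh(1.511752) − 1) = 48.942275
T_max/T_min = cosh(S/(2a)) = 2.377595

a=35.527 sag=48.942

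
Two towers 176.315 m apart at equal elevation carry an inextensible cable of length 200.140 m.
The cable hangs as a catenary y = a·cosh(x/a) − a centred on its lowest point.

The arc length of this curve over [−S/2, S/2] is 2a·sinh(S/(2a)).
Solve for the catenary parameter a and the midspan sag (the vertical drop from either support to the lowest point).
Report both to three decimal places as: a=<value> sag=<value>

seed: a₀ = √(S³/(24(L−S))) = √(176.315³/(24·23.825)) = 97.906566
iter 1: u=0.900425  f(a)=+9.847e-01  f'(a)=-5.273e-01  a ← 97.906566 − (+9.847e-01/-5.273e-01) = 99.773938
iter 2: u=0.883572  f(a)=+2.888e-02  f'(a)=-4.968e-01  a ← 99.773938 − (+2.888e-02/-4.968e-01) = 99.832066
iter 3: u=0.883058  f(a)=+2.650e-05  f'(a)=-4.959e-01  a ← 99.832066 − (+2.650e-05/-4.959e-01) = 99.832119
iter 4: u=0.883057  f(a)=+2.231e-11  f'(a)=-4.959e-01  a ← 99.832119 − (+2.231e-11/-4.959e-01) = 99.832119
converged: |Δa| < 1e-12 after 4 iterations
sag = a·(cosh(S/(2a)) − 1) = 99.832119·(cosh(0.883057) − 1) = 41.520125
T_max/T_min = cosh(S/(2a)) = 1.415899

a=99.832 sag=41.520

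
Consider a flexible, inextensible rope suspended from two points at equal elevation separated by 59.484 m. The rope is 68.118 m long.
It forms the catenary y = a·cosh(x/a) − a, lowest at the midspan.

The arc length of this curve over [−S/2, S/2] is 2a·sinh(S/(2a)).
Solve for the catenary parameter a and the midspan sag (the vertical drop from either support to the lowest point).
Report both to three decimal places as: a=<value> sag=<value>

a=32.542 sag=14.564

seed: a₀ = √(S³/(24(L−S))) = √(59.484³/(24·8.634)) = 31.870480
iter 1: u=0.933215  f(a)=+3.839e-01  f'(a)=-5.905e-01  a ← 31.870480 − (+3.839e-01/-5.905e-01) = 32.520533
iter 2: u=0.914561  f(a)=+1.206e-02  f'(a)=-5.539e-01  a ← 32.520533 − (+1.206e-02/-5.539e-01) = 32.542303
iter 3: u=0.913949  f(a)=+1.276e-05  f'(a)=-5.527e-01  a ← 32.542303 − (+1.276e-05/-5.527e-01) = 32.542326
iter 4: u=0.913948  f(a)=+1.430e-11  f'(a)=-5.527e-01  a ← 32.542326 − (+1.430e-11/-5.527e-01) = 32.542326
converged: |Δa| < 1e-12 after 4 iterations
sag = a·(cosh(S/(2a)) − 1) = 32.542326·(cosh(0.913948) − 1) = 14.564133
T_max/T_min = cosh(S/(2a)) = 1.447544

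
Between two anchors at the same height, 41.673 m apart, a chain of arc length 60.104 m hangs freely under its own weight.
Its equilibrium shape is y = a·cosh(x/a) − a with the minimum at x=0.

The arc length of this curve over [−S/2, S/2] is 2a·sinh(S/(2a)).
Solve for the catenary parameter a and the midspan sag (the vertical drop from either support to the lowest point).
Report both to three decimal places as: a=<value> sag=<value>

seed: a₀ = √(S³/(24(L−S))) = √(41.673³/(24·18.431)) = 12.790929
iter 1: u=1.629006  f(a)=+2.606e+00  f'(a)=-3.723e+00  a ← 12.790929 − (+2.606e+00/-3.723e+00) = 13.490895
iter 2: u=1.544486  f(a)=+2.292e-01  f'(a)=-3.094e+00  a ← 13.490895 − (+2.292e-01/-3.094e+00) = 13.564965
iter 3: u=1.536053  f(a)=+2.151e-03  f'(a)=-3.036e+00  a ← 13.564965 − (+2.151e-03/-3.036e+00) = 13.565674
iter 4: u=1.535972  f(a)=+1.933e-07  f'(a)=-3.036e+00  a ← 13.565674 − (+1.933e-07/-3.036e+00) = 13.565674
iter 5: u=1.535972  f(a)=-1.421e-14  f'(a)=-3.036e+00  a ← 13.565674 − (-1.421e-14/-3.036e+00) = 13.565674
converged: |Δa| < 1e-12 after 5 iterations
sag = a·(cosh(S/(2a)) − 1) = 13.565674·(cosh(1.535972) − 1) = 19.406287
T_max/T_min = cosh(S/(2a)) = 2.430544

a=13.566 sag=19.406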